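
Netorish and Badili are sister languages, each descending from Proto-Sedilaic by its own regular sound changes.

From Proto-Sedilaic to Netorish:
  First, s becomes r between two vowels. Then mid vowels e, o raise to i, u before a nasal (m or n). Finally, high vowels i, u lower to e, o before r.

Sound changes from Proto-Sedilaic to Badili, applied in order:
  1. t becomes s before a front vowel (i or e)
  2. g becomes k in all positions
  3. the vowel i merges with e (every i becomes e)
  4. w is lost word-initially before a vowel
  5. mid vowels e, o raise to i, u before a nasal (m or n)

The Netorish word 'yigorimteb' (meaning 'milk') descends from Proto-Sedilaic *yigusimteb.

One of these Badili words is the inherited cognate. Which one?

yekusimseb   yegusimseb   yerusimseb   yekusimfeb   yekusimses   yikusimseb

yekusimseb

Badili: *yigusimteb > yigusimseb > yikusimseb > yekusemseb > yekusimseb  (by palatalisation, unconditioned shift, vowel merger, pre-nasal raising)
Among the options, 'yekusimseb' alone shows every Badili change applied in order.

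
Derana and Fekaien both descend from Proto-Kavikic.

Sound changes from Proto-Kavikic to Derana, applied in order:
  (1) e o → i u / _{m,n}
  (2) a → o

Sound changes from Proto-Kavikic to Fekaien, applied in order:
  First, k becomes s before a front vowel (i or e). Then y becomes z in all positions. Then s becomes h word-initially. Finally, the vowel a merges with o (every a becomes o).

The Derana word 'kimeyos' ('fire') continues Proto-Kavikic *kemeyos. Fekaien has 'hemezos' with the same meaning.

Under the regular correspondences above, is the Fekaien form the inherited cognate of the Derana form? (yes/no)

Derive the expected Fekaien reflex of *kemeyos:
Fekaien: *kemeyos
  kemeyos → semeyos   [palatalisation]
  semeyos → semezos   [unconditioned shift]
  semezos → hemezos   [debuccalisation]
  hemezos (rule 4 does not apply)
  giving Fekaien hemezos.
Fekaien 'hemezos' matches the regular reflex exactly, so the pair is cognate.

yes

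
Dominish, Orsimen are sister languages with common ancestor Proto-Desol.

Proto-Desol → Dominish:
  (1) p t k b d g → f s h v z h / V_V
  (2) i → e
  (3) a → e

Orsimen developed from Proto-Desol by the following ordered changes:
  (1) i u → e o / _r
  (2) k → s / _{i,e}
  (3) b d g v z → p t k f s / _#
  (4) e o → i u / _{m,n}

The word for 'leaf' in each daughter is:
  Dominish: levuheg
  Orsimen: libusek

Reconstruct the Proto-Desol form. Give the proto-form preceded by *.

*libukeg

Position 7: Dominish has g, Orsimen has k. Dominish preserves g here (none of its changes turn any other segment into g), so the proto-segment is *g.
Position 2: Dominish has e, Orsimen has i. Taking the neighbouring segments as reconstructed: Dominish e could go back to *a or *e or *i; Orsimen i can only go back to *i — the one source consistent with every daughter is *i.
Continuing position by position gives *libukeg; check it forward:
Dominish: *libukeg > livuheg > levuheg  (by intervocalic lenition, vowel merger)
Orsimen: start from *libukeg.
  rule 1: no change — libukeg
  rule 2 (palatalisation): libukeg → libuseg
  rule 3 (final devoicing): libuseg → libusek
  rule 4: no change — libusek
  ⇒ Orsimen libusek
Only *libukeg yields all of Dominish levuheg, Orsimen libusek.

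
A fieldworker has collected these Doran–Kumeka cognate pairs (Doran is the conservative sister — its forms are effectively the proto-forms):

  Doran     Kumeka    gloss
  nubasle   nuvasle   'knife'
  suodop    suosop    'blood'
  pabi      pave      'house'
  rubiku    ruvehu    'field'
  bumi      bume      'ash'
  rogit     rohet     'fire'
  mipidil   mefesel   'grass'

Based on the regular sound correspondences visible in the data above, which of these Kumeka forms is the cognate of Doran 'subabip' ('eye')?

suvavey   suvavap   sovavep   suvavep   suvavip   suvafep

nubasle ~ nuvasle — Doran b corresponds to Kumeka v between vowels (before a back vowel).
pabi ~ pave, rubiku ~ ruvehu — Doran b corresponds to Kumeka v between vowels (before a front vowel).
mipidil ~ mefesel — Doran i corresponds to Kumeka e after a consonant, before a labial obstruent.
Applying these to Doran 'subabip':
  subabip → suvabip   (b→v between vowels (before a back vowel))
  suvabip → suvavip   (b→v between vowels (before a front vowel))
  suvavip → suvavep   (i→e after a consonant, before a labial obstruent)
So the Kumeka cognate is 'suvavep'.

suvavep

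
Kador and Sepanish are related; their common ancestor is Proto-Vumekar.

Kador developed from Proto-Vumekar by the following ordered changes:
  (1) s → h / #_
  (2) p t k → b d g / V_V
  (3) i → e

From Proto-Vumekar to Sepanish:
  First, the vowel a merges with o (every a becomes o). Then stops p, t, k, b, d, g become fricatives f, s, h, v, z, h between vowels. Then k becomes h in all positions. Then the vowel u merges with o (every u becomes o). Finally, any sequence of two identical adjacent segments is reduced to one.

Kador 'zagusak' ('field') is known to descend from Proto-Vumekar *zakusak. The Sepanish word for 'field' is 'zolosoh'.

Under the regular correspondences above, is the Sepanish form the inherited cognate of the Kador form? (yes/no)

Derive the expected Sepanish reflex of *zakusak:
Sepanish: *zakusak > zokusok > zohusok > zohusoh > zohosoh  (by vowel merger, intervocalic lenition, unconditioned shift, vowel merger)
The regular Sepanish reflex would be 'zohosoh', but the attested form is 'zolosoh'. The correspondence is irregular, so they are not cognates (the Sepanish form has a different source).

no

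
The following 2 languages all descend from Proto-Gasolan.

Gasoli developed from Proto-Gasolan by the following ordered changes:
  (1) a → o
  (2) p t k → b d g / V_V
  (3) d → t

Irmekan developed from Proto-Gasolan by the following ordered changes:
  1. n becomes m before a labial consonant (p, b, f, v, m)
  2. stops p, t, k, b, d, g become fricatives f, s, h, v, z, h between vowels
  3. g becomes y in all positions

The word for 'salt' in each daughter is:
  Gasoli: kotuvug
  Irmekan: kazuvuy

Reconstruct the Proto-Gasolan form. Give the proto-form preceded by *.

*kaduvug

Position 2: Gasoli has o, Irmekan has a. Irmekan preserves a here (none of its changes turn any other segment into a), so the proto-segment is *a.
Position 3: Gasoli has t, Irmekan has z. Taking the neighbouring segments as reconstructed: Gasoli t could go back to *t or *d; Irmekan z could go back to *d or *z — the one source consistent with every daughter is *d.
Continuing position by position gives *kaduvug; check it forward:
Gasoli: *kaduvug > koduvug > kotuvug  (by vowel merger, unconditioned shift)
Irmekan: start from *kaduvug.
  rule 1: no change — kaduvug
  rule 2 (intervocalic lenition): kaduvug → kazuvug
  rule 3 (unconditioned shift): kazuvug → kazuvuy
  ⇒ Irmekan kazuvuy
*kaduvug is the unique common source.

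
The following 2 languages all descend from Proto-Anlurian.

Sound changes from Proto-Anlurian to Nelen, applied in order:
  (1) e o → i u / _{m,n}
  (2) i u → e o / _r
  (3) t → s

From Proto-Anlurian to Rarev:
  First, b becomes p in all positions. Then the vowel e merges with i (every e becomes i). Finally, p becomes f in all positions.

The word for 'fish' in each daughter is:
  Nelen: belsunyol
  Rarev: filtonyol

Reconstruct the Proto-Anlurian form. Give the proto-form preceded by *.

*beltonyol

Position 4: Nelen has s, Rarev has t. Rarev preserves t here (none of its changes turn any other segment into t), so the proto-segment is *t.
Position 2: Nelen has e, Rarev has i. Taking the neighbouring segments as reconstructed: Nelen e can only go back to *e; Rarev i could go back to *e or *i — the one source consistent with every daughter is *e.
Position 5: Nelen has u, Rarev has o. Rarev preserves o here (none of its changes turn any other segment into o), so the proto-segment is *o.
Verify the candidate proto-form against each daughter:
Nelen: start from *beltonyol.
  rule 1 (pre-nasal raising): beltonyol → beltunyol
  rule 2: no change — beltunyol
  rule 3 (unconditioned shift): beltunyol → belsunyol
  ⇒ Nelen belsunyol
Rarev: *beltonyol > peltonyol > piltonyol > filtonyol  (by unconditioned shift, vowel merger, unconditioned shift)
*beltonyol is the unique common source.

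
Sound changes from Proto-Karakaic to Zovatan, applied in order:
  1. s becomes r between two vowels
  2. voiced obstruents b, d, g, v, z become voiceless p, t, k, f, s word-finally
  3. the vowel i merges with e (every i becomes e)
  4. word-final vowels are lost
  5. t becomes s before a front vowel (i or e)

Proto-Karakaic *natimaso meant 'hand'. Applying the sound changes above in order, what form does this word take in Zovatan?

Zovatan: *natimaso > natimaro > natemaro > natemar > nasemar  (by rhotacism, vowel merger, apocope, palatalisation)

nasemar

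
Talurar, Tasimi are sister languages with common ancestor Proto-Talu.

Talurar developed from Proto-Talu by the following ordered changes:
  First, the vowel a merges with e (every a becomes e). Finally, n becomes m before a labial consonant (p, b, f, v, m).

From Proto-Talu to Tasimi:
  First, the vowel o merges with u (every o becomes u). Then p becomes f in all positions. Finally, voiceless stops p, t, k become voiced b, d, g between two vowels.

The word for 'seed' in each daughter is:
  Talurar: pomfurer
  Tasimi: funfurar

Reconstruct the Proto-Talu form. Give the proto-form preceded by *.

Position 1: Talurar has p, Tasimi has f. Talurar preserves p here (none of its changes turn any other segment into p), so the proto-segment is *p.
Position 3: Talurar has m, Tasimi has n. Tasimi preserves n here (none of its changes turn any other segment into n), so the proto-segment is *n.
Continuing position by position gives *ponfurar; check it forward:
Talurar: start from *ponfurar.
  rule 1 (vowel merger): ponfurar → ponfurer
  rule 2 (nasal place assimilation): ponfurer → pomfurer
  ⇒ Talurar pomfurer
Tasimi: *ponfurar
  ponfurar → punfurar   [vowel merger]
  punfurar → funfurar   [unconditioned shift]
  funfurar (rule 3 does not apply)
  giving Tasimi funfurar.
No other proto-form is consistent with every reflex, so the reconstruction is *ponfurar.

*ponfurar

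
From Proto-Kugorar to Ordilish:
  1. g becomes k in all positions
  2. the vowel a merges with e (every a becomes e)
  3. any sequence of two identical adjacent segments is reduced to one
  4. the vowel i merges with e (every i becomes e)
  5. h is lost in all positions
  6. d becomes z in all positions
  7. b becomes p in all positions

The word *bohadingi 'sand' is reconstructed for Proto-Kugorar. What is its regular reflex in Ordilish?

poezenke

Ordilish: *bohadingi > bohadinki > bohedinki > bohedenke > boedenke > boezenke > poezenke  (by unconditioned shift, vowel merger, vowel merger, h-loss, unconditioned shift, unconditioned shift)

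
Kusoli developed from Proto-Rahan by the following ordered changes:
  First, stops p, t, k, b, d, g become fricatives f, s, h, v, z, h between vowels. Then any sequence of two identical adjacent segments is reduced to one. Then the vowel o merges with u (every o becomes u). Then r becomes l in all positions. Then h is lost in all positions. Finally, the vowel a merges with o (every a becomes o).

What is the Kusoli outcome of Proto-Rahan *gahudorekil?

gouzuleil

Kusoli: *gahudorekil > gahuzorehil > gahuzurehil > gahuzulehil > gauzuleil > gouzuleil  (by intervocalic lenition, vowel merger, unconditioned shift, h-loss, vowel merger)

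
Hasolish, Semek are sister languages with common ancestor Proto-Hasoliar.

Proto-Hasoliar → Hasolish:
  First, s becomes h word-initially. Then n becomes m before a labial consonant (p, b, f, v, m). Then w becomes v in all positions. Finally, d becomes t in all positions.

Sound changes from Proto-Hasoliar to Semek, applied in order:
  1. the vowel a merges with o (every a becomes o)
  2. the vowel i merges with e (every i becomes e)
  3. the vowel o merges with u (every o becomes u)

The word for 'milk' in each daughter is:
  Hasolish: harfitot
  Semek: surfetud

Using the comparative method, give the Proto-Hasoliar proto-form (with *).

Position 2: Hasolish has a, Semek has u. Hasolish preserves a here (none of its changes turn any other segment into a), so the proto-segment is *a.
Position 8: Hasolish has t, Semek has d. Semek preserves d here (none of its changes turn any other segment into d), so the proto-segment is *d.
Position 7: Hasolish has o, Semek has u. Hasolish preserves o here (none of its changes turn any other segment into o), so the proto-segment is *o.
Continuing position by position gives *sarfitod; check it forward:
Hasolish: start from *sarfitod.
  rule 1 (debuccalisation): sarfitod → harfitod
  rule 2: no change — harfitod
  rule 3: no change — harfitod
  rule 4 (unconditioned shift): harfitod → harfitot
  ⇒ Hasolish harfitot
Semek: *sarfitod > sorfitod > sorfetod > surfetud  (by vowel merger, vowel merger, vowel merger)
Only *sarfitod yields all of Hasolish harfitot, Semek surfetud.

*sarfitod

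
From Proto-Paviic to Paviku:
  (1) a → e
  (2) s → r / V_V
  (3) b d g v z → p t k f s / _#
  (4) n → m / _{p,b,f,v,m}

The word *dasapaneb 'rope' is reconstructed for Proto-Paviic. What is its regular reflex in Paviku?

Paviku: *dasapaneb
  dasapaneb → desepeneb   [vowel merger]
  desepeneb → derepeneb   [rhotacism]
  derepeneb → derepenep   [final devoicing]
  derepenep (rule 4 does not apply)
  giving Paviku derepenep.

derepenep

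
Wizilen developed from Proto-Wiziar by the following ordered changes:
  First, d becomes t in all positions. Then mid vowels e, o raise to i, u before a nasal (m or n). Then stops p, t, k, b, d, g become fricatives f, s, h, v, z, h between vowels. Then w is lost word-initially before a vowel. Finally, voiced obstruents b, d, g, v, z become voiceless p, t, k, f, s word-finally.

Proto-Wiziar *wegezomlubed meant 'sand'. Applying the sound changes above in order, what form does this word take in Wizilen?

Wizilen: *wegezomlubed > wegezomlubet > wegezumlubet > wehezumluvet > ehezumluvet  (by unconditioned shift, pre-nasal raising, intervocalic lenition, glide loss)

ehezumluvet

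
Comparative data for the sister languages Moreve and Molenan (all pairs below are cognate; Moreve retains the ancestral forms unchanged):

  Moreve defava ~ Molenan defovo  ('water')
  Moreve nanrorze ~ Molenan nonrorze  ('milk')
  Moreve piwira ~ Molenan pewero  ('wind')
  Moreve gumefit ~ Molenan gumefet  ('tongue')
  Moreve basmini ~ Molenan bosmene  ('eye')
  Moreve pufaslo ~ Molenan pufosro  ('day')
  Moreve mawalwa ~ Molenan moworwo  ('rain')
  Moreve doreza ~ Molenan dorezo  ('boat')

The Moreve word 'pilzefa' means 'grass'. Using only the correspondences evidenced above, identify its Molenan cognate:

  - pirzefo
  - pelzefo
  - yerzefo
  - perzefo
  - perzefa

piwira ~ pewero, gumefit ~ gumefet — Moreve i corresponds to Molenan e after a consonant, before a consonant other than r, m, n, p, b, f, v.
mawalwa ~ moworwo — Moreve l corresponds to Molenan r after a vowel, before a consonant other than r, m, n, p, b, f, v.
defava ~ defovo, piwira ~ pewero — Moreve a corresponds to Molenan o word-finally.
Applying these to Moreve 'pilzefa':
  pilzefa → pelzefa   (i→e after a consonant, before a consonant other than r, m, n, p, b, f, v)
  pelzefa → perzefa   (l→r after a vowel, before a consonant other than r, m, n, p, b, f, v)
  perzefa → perzefo   (a→o word-finally)
So the Molenan cognate is 'perzefo'.

perzefo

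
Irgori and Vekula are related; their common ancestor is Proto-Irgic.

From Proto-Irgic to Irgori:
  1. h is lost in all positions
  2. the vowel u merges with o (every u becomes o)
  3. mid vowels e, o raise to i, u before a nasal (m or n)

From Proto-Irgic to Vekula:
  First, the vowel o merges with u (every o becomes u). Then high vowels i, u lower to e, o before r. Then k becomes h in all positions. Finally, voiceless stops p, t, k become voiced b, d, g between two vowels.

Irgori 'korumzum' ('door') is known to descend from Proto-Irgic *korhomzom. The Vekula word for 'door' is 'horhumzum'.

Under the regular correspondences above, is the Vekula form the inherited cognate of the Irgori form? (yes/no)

yes

Derive the expected Vekula reflex of *korhomzom:
Vekula: *korhomzom > kurhumzum > korhumzum > horhumzum  (by vowel merger, pre-rhotic lowering, unconditioned shift)
Vekula 'horhumzum' matches the regular reflex exactly, so the pair is cognate.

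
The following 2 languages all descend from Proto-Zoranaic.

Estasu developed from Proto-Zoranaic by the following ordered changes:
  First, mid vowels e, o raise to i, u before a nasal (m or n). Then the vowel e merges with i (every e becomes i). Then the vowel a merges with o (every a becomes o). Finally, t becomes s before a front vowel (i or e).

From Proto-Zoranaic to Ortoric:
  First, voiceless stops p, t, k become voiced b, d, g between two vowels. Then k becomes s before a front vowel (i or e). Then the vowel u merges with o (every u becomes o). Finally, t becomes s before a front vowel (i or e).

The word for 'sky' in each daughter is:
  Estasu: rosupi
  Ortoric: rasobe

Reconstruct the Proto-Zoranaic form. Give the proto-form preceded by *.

*rasupe

Position 4: Estasu has u, Ortoric has o. Taking the neighbouring segments as reconstructed: Estasu u can only go back to *u; Ortoric o could go back to *o or *u — the one source consistent with every daughter is *u.
Position 2: Estasu has o, Ortoric has a. Ortoric preserves a here (none of its changes turn any other segment into a), so the proto-segment is *a.
Continuing position by position gives *rasupe; check it forward:
Estasu: *rasupe > rasupi > rosupi  (by vowel merger, vowel merger)
Ortoric: start from *rasupe.
  rule 1 (intervocalic voicing): rasupe → rasube
  rule 2: no change — rasube
  rule 3 (vowel merger): rasube → rasobe
  rule 4: no change — rasobe
  ⇒ Ortoric rasobe
Only *rasupe yields all of Estasu rosupi, Ortoric rasobe.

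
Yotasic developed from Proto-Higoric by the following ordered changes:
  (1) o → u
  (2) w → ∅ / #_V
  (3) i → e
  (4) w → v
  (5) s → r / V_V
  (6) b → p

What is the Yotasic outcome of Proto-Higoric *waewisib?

aeverep

Yotasic: *waewisib > aewisib > aeweseb > aeveseb > aevereb > aeverep  (by glide loss, vowel merger, unconditioned shift, rhotacism, unconditioned shift)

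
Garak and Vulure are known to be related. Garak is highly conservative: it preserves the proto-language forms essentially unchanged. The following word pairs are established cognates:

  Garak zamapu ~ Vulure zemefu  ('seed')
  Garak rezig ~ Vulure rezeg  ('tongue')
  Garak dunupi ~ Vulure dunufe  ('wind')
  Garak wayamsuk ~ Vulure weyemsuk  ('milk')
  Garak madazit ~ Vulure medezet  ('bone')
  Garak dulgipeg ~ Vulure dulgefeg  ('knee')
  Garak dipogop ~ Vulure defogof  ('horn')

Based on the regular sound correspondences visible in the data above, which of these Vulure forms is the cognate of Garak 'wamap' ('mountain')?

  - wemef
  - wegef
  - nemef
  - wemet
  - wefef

zamapu ~ zemefu, wayamsuk ~ weyemsuk — Garak a corresponds to Vulure e after a consonant, before a nasal.
zamapu ~ zemefu — Garak a corresponds to Vulure e after a consonant, before a labial obstruent.
dipogop ~ defogof — Garak p corresponds to Vulure f word-finally.
Applying these to Garak 'wamap':
  wamap → wemap   (a→e after a consonant, before a nasal)
  wemap → wemep   (a→e after a consonant, before a labial obstruent)
  wemep → wemef   (p→f word-finally)
So the Vulure cognate is 'wemef'.

wemef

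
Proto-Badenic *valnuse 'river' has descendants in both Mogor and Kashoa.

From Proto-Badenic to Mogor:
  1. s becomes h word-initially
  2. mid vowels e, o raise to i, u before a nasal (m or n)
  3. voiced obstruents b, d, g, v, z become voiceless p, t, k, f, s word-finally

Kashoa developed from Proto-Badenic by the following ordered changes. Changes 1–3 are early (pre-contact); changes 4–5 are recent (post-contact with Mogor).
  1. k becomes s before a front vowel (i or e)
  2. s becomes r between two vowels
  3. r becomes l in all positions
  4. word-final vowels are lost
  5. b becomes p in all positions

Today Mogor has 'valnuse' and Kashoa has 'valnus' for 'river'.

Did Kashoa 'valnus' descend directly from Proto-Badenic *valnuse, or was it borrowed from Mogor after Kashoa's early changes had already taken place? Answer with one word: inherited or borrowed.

If inherited, *valnuse would pass through all of Kashoa's changes:
Kashoa: start from *valnuse.
  rule 1: no change — valnuse
  rule 2 (rhotacism): valnuse → valnure
  rule 3 (unconditioned shift): valnure → valnule
  rule 4 (apocope): valnule → valnul
  rule 5: no change — valnul
  ⇒ Kashoa valnul
If borrowed from Mogor 'valnuse' after the early changes, it would undergo only the recent ones:
  rule 4 (apocope): valnuse → valnus
  rule 5 (unconditioned shift): no change (valnus)
  ⇒ as a loan: valnus
Kashoa 'valnus' matches the loan outcome 'valnus', not the inherited 'valnul' — it skipped the early Kashoa changes, so it was borrowed from Mogor.

borrowed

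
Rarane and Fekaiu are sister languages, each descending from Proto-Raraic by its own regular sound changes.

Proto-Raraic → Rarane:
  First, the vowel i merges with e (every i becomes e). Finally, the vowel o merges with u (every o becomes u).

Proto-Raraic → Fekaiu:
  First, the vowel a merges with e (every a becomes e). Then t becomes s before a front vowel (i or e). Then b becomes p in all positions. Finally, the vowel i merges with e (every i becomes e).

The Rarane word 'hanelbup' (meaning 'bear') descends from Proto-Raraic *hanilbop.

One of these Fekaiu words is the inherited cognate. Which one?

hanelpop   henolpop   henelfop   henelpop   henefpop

Fekaiu: *hanilbop
  hanilbop → henilbop   [vowel merger]
  henilbop (rule 2 does not apply)
  henilbop → henilpop   [unconditioned shift]
  henilpop → henelpop   [vowel merger]
  giving Fekaiu henelpop.
Among the options, 'henelpop' alone shows every Fekaiu change applied in order.

henelpop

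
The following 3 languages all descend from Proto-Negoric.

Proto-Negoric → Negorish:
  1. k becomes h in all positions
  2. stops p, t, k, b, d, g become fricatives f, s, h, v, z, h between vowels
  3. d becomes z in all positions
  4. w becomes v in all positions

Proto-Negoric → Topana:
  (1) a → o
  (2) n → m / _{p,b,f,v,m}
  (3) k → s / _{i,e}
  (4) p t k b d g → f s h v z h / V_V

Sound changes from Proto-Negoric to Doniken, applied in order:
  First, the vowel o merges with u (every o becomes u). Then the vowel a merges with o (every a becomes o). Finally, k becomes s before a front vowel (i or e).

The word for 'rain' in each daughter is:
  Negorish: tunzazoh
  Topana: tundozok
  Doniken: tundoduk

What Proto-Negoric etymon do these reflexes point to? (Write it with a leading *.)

*tundadok

Position 4: Negorish has z, Topana has d, Doniken has d. Topana preserves d here (none of its changes turn any other segment into d), so the proto-segment is *d.
Position 5: Negorish has a, Topana has o, Doniken has o. Negorish preserves a here (none of its changes turn any other segment into a), so the proto-segment is *a.
Continuing position by position gives *tundadok; check it forward:
Negorish: start from *tundadok.
  rule 1 (unconditioned shift): tundadok → tundadoh
  rule 2 (intervocalic lenition): tundadoh → tundazoh
  rule 3 (unconditioned shift): tundazoh → tunzazoh
  rule 4: no change — tunzazoh
  ⇒ Negorish tunzazoh
Topana: *tundadok > tundodok > tundozok  (by vowel merger, intervocalic lenition)
Doniken: start from *tundadok.
  rule 1 (vowel merger): tundadok → tundaduk
  rule 2 (vowel merger): tundaduk → tundoduk
  rule 3: no change — tundoduk
  ⇒ Doniken tundoduk
Only *tundadok yields all of Negorish tunzazoh, Topana tundozok, Doniken tundoduk.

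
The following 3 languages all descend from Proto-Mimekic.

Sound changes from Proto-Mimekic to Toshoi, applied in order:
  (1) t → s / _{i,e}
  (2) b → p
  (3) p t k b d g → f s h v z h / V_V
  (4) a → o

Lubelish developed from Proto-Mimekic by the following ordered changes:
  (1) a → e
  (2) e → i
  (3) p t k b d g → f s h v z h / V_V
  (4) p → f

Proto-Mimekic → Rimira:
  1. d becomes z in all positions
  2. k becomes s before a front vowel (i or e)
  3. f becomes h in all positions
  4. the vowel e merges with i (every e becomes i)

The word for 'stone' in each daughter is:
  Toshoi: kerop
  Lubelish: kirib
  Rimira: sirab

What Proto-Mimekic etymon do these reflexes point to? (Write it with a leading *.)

*kerab

Position 4: Toshoi has o, Lubelish has i, Rimira has a. Rimira preserves a here (none of its changes turn any other segment into a), so the proto-segment is *a.
Position 1: Toshoi has k, Lubelish has k, Rimira has s. Toshoi preserves k here (none of its changes turn any other segment into k), so the proto-segment is *k.
This points to *kerab. Verify forward in each daughter:
Toshoi: start from *kerab.
  rule 1: no change — kerab
  rule 2 (unconditioned shift): kerab → kerap
  rule 3: no change — kerap
  rule 4 (vowel merger): kerap → kerop
  ⇒ Toshoi kerop
Lubelish: start from *kerab.
  rule 1 (vowel merger): kerab → kereb
  rule 2 (vowel merger): kereb → kirib
  rule 3: no change — kirib
  rule 4: no change — kirib
  ⇒ Lubelish kirib
Rimira: *kerab > serab > sirab  (by palatalisation, vowel merger)
No other proto-form is consistent with every reflex, so the reconstruction is *kerab.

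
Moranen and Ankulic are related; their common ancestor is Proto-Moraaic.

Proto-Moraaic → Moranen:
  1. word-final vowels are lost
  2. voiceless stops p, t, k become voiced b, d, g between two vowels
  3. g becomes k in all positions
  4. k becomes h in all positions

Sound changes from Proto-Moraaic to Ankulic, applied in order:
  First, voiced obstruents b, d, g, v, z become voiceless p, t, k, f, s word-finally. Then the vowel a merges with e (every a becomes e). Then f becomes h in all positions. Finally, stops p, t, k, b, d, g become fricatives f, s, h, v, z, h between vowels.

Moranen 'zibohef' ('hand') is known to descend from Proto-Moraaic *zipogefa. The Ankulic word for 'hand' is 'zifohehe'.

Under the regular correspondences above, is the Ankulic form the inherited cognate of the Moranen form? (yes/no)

yes

Derive the expected Ankulic reflex of *zipogefa:
Ankulic: start from *zipogefa.
  rule 1: no change — zipogefa
  rule 2 (vowel merger): zipogefa → zipogefe
  rule 3 (unconditioned shift): zipogefe → zipogehe
  rule 4 (intervocalic lenition): zipogehe → zifohehe
  ⇒ Ankulic zifohehe
Ankulic 'zifohehe' matches the regular reflex exactly, so the pair is cognate.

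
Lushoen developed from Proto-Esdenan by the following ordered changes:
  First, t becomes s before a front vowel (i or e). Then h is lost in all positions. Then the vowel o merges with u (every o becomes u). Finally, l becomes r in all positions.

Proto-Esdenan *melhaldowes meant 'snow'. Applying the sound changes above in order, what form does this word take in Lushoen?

Lushoen: *melhaldowes > melaldowes > melalduwes > merarduwes  (by h-loss, vowel merger, unconditioned shift)

merarduwes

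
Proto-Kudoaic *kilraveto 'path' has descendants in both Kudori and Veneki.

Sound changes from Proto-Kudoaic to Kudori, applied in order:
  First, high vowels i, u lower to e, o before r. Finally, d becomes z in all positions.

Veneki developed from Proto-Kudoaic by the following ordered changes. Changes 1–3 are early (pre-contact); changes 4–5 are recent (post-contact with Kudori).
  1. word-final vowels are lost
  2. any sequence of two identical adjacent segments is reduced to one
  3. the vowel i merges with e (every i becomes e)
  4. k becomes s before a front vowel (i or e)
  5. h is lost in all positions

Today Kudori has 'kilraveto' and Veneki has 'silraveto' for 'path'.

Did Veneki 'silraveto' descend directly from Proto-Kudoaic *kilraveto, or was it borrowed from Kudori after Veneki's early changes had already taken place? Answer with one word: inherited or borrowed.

borrowed

If inherited, *kilraveto would pass through all of Veneki's changes:
Veneki: start from *kilraveto.
  rule 1 (apocope): kilraveto → kilravet
  rule 2: no change — kilravet
  rule 3 (vowel merger): kilravet → kelravet
  rule 4 (palatalisation): kelravet → selravet
  rule 5: no change — selravet
  ⇒ Veneki selravet
If borrowed from Kudori 'kilraveto' after the early changes, it would undergo only the recent ones:
  rule 4 (palatalisation): kilraveto → silraveto
  rule 5 (h-loss): no change (silraveto)
  ⇒ as a loan: silraveto
Veneki 'silraveto' matches the loan outcome 'silraveto', not the inherited 'selravet' — it skipped the early Veneki changes, so it was borrowed from Kudori.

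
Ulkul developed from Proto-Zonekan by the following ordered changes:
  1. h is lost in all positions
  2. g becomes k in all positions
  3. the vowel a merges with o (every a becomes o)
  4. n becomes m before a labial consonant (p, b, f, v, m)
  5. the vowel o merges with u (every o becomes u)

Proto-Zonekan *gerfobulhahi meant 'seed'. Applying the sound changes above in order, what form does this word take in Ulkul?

kerfubului

Ulkul: *gerfobulhahi > gerfobulai > kerfobulai > kerfobuloi > kerfubului  (by h-loss, unconditioned shift, vowel merger, vowel merger)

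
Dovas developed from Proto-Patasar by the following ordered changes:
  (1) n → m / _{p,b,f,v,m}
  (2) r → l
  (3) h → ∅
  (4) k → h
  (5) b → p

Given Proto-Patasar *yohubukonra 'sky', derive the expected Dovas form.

Dovas: *yohubukonra
  yohubukonra (rule 1 does not apply)
  yohubukonra → yohubukonla   [unconditioned shift]
  yohubukonla → youbukonla   [h-loss]
  youbukonla → youbuhonla   [unconditioned shift]
  youbuhonla → youpuhonla   [unconditioned shift]
  giving Dovas youpuhonla.

youpuhonla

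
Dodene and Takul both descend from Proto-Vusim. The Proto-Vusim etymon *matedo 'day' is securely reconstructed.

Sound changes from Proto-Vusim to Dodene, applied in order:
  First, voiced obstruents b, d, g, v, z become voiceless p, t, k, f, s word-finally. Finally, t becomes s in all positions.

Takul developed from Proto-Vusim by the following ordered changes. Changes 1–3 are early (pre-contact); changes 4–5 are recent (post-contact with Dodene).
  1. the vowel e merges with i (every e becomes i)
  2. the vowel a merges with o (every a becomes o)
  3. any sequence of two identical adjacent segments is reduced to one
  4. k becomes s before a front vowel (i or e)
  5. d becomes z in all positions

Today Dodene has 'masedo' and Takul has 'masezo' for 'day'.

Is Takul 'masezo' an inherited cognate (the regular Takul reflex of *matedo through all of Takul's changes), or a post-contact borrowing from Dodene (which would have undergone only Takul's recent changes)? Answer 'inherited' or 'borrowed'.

borrowed

If inherited, *matedo would pass through all of Takul's changes:
Takul: *matedo > matido > motido > motizo  (by vowel merger, vowel merger, unconditioned shift)
If borrowed from Dodene 'masedo' after the early changes, it would undergo only the recent ones:
  rule 4 (palatalisation): no change (masedo)
  rule 5 (unconditioned shift): masedo → masezo
  ⇒ as a loan: masezo
Takul 'masezo' matches the loan outcome 'masezo', not the inherited 'motizo' — it skipped the early Takul changes, so it was borrowed from Dodene.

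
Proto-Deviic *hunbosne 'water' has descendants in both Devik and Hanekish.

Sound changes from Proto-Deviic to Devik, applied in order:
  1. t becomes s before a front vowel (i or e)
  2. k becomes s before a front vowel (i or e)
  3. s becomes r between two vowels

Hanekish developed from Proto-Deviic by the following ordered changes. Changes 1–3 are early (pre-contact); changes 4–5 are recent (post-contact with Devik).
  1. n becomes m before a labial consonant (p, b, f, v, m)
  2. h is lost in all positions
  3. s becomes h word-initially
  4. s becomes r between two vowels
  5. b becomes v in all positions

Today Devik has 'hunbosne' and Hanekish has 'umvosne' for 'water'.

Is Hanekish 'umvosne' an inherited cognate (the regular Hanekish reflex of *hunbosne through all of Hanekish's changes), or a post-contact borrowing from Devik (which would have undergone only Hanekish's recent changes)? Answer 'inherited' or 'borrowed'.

If inherited, *hunbosne would pass through all of Hanekish's changes:
Hanekish: start from *hunbosne.
  rule 1 (nasal place assimilation): hunbosne → humbosne
  rule 2 (h-loss): humbosne → umbosne
  rule 3: no change — umbosne
  rule 4: no change — umbosne
  rule 5 (unconditioned shift): umbosne → umvosne
  ⇒ Hanekish umvosne
If borrowed from Devik 'hunbosne' after the early changes, it would undergo only the recent ones:
  rule 4 (rhotacism): no change (hunbosne)
  rule 5 (unconditioned shift): hunbosne → hunvosne
  ⇒ as a loan: hunvosne
Hanekish 'umvosne' matches the inherited outcome exactly, so it is an inherited cognate, not a loan.

inherited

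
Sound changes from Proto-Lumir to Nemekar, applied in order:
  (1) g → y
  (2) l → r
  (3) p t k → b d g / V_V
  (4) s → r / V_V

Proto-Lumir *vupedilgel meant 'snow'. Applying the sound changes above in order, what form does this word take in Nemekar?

vubediryer

Nemekar: start from *vupedilgel.
  rule 1 (unconditioned shift): vupedilgel → vupedilyel
  rule 2 (unconditioned shift): vupedilyel → vupediryer
  rule 3 (intervocalic voicing): vupediryer → vubediryer
  rule 4: no change — vubediryer
  ⇒ Nemekar vubediryer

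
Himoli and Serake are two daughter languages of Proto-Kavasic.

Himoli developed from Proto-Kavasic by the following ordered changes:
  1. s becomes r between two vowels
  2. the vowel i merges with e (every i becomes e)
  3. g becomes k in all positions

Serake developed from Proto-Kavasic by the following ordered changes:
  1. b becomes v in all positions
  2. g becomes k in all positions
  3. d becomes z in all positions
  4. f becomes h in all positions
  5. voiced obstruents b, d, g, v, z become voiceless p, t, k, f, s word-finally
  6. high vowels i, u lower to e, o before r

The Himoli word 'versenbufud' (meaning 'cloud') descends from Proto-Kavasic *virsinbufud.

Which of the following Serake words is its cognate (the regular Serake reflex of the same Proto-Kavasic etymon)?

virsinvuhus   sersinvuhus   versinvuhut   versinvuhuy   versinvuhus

Serake: *virsinbufud
  virsinbufud → virsinvufud   [unconditioned shift]
  virsinvufud (rule 2 does not apply)
  virsinvufud → virsinvufuz   [unconditioned shift]
  virsinvufuz → virsinvuhuz   [unconditioned shift]
  virsinvuhuz → virsinvuhus   [final devoicing]
  virsinvuhus → versinvuhus   [pre-rhotic lowering]
  giving Serake versinvuhus.
Only 'versinvuhus' matches the regular Serake development of *virsinbufud.

versinvuhus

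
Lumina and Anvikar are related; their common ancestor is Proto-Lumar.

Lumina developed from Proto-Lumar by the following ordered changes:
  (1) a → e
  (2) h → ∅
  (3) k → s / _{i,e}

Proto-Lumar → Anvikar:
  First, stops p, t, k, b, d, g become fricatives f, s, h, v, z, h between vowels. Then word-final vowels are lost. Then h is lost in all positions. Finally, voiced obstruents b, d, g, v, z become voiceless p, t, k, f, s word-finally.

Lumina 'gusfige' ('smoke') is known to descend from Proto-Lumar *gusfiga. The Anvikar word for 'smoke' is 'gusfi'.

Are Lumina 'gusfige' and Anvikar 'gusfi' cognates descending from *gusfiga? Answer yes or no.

yes

Derive the expected Anvikar reflex of *gusfiga:
Anvikar: *gusfiga > gusfiha > gusfih > gusfi  (by intervocalic lenition, apocope, h-loss)
Anvikar 'gusfi' matches the regular reflex exactly, so the pair is cognate.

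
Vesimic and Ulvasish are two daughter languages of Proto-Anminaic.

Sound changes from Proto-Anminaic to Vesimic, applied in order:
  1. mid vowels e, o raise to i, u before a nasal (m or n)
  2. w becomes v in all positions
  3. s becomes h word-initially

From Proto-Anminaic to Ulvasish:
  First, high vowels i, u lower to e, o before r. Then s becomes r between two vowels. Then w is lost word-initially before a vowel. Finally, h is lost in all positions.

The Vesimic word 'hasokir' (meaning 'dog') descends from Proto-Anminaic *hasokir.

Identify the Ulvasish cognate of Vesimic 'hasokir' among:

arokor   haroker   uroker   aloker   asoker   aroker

Ulvasish: *hasokir
  hasokir → hasoker   [pre-rhotic lowering]
  hasoker → haroker   [rhotacism]
  haroker (rule 3 does not apply)
  haroker → aroker   [h-loss]
  giving Ulvasish aroker.
The other candidates each miss or misapply at least one Ulvasish change.

aroker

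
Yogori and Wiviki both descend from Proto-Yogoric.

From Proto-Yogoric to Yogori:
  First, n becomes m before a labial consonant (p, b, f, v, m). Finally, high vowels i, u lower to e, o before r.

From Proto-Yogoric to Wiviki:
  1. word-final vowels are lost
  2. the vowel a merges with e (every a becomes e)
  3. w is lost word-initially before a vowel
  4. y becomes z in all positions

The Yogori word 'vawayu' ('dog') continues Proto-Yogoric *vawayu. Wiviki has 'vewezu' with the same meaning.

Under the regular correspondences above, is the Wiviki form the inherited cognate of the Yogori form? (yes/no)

Derive the expected Wiviki reflex of *vawayu:
Wiviki: *vawayu
  vawayu → vaway   [apocope]
  vaway → vewey   [vowel merger]
  vewey (rule 3 does not apply)
  vewey → vewez   [unconditioned shift]
  giving Wiviki vewez.
The regular Wiviki reflex would be 'vewez', but the attested form is 'vewezu'. The correspondence is irregular, so they are not cognates (the Wiviki form has a different source).

no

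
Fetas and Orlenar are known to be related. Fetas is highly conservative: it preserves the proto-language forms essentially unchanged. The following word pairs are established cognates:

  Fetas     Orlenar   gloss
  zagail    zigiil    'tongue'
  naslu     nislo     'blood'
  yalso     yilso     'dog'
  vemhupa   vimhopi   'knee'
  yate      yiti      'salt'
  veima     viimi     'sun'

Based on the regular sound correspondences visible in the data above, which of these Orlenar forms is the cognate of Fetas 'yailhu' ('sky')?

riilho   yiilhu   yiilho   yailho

zagail ~ zigiil — Fetas a corresponds to Orlenar i after a consonant, before a front vowel.
naslu ~ nislo — Fetas u corresponds to Orlenar o word-finally.
Applying these to Fetas 'yailhu':
  yailhu → yiilhu   (a→i after a consonant, before a front vowel)
  yiilhu → yiilho   (u→o word-finally)
So the Orlenar cognate is 'yiilho'.

yiilho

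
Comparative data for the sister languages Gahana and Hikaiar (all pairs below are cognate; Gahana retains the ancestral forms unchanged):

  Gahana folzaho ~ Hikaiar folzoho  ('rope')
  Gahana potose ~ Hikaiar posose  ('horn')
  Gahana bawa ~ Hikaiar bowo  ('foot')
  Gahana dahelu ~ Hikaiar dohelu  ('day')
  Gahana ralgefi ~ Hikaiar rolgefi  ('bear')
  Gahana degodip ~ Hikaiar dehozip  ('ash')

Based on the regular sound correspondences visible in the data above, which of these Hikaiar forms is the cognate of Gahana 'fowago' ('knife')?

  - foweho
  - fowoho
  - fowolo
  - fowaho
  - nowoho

folzaho ~ folzoho, bawa ~ bowo — Gahana a corresponds to Hikaiar o after a consonant, before a consonant other than r, m, n, p, b, f, v.
degodip ~ dehozip — Gahana g corresponds to Hikaiar h between vowels (before a back vowel).
Applying these to Gahana 'fowago':
  fowago → fowogo   (a→o after a consonant, before a consonant other than r, m, n, p, b, f, v)
  fowogo → fowoho   (g→h between vowels (before a back vowel))
So the Hikaiar cognate is 'fowoho'.

fowoho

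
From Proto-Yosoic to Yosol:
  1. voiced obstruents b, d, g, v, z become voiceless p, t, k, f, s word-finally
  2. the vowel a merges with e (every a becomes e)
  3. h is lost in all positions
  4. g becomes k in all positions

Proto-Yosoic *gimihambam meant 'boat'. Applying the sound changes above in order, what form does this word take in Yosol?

kimiembem

Yosol: *gimihambam > gimihembem > gimiembem > kimiembem  (by vowel merger, h-loss, unconditioned shift)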